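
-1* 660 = -660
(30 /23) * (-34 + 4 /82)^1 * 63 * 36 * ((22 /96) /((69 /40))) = -289396800 /21689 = -13343.02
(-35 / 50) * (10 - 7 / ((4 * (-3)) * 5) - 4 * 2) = -889 / 600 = -1.48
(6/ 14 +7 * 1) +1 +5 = 94/ 7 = 13.43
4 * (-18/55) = -72/55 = -1.31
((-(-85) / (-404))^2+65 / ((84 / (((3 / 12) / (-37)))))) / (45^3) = 123769 / 288909151650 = 0.00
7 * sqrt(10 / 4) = 7 * sqrt(10) / 2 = 11.07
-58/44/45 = -29/990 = -0.03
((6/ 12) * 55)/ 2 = 55/ 4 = 13.75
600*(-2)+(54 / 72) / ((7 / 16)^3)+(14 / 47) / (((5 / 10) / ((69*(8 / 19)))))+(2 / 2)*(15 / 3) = -357982601 / 306299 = -1168.74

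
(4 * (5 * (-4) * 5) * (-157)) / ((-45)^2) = 2512 / 81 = 31.01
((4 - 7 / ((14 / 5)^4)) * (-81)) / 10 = -1727487 / 54880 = -31.48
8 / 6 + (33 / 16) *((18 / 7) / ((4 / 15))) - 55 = -22699 / 672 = -33.78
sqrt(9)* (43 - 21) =66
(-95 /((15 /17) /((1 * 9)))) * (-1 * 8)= 7752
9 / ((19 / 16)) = 144 / 19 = 7.58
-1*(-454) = 454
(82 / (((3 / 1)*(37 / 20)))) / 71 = 1640 / 7881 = 0.21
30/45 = 0.67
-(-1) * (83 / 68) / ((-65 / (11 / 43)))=-913 / 190060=-0.00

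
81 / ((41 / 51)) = 4131 / 41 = 100.76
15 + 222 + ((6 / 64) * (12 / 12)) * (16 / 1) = 477 / 2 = 238.50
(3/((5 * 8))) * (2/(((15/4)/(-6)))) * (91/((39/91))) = -1274/25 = -50.96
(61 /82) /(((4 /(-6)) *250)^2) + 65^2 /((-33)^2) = 86613097861 /22324500000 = 3.88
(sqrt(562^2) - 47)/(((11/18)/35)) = 324450/11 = 29495.45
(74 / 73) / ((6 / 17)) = 629 / 219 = 2.87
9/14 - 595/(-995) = 3457/2786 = 1.24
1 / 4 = 0.25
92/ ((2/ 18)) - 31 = 797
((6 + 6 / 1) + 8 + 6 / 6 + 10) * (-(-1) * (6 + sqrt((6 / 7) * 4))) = 62 * sqrt(42) / 7 + 186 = 243.40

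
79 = 79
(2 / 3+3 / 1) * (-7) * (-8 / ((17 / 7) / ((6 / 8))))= 1078 / 17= 63.41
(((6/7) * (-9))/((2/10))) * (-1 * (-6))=-1620/7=-231.43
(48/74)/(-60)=-0.01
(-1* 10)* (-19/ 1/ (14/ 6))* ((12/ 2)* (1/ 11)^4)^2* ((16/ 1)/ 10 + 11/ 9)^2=0.00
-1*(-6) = 6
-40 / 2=-20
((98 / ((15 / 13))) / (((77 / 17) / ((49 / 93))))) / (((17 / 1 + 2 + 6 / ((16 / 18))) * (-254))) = -303212 / 200727945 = -0.00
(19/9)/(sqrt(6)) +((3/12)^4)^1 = 1/256 +19 * sqrt(6)/54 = 0.87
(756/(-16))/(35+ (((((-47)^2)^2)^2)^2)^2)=-63/428617787885371013968324083304313706560527641052395568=-0.00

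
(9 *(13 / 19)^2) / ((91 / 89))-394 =-389.88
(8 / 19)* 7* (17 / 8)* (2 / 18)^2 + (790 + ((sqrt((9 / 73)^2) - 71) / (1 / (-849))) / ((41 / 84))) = 571513321873 / 4606227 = 124074.07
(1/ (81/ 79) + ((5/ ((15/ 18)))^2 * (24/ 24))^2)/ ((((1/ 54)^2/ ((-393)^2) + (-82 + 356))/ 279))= 162970325096580/ 123402279817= 1320.64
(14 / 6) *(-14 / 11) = -98 / 33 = -2.97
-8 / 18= -4 / 9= -0.44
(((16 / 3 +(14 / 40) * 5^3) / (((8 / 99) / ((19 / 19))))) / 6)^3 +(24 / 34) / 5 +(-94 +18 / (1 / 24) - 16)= 23124784447323 / 22282240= 1037812.38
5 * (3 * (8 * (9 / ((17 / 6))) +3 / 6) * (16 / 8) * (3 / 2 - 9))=-198225 / 34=-5830.15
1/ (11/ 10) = 0.91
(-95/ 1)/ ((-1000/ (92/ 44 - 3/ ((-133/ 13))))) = 436/ 1925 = 0.23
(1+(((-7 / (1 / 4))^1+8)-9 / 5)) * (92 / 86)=-4784 / 215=-22.25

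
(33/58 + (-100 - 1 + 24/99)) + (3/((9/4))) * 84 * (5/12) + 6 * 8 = -3523/638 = -5.52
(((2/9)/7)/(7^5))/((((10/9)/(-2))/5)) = -2/117649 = -0.00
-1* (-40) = 40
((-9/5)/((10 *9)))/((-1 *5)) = 1/250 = 0.00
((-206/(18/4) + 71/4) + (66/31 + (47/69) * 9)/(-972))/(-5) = 1619179/288765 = 5.61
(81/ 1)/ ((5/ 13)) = 1053/ 5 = 210.60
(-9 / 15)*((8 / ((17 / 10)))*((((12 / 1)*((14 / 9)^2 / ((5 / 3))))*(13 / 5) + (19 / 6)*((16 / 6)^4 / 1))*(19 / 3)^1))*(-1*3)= 379387136 / 34425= 11020.69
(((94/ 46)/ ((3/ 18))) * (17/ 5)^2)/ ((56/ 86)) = 1752207/ 8050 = 217.67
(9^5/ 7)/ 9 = 6561/ 7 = 937.29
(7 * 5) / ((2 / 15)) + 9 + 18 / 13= 7095 / 26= 272.88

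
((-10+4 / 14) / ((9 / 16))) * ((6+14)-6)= -241.78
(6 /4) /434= 3 /868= 0.00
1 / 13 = 0.08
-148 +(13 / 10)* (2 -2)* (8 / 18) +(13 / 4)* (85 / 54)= -30863 / 216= -142.88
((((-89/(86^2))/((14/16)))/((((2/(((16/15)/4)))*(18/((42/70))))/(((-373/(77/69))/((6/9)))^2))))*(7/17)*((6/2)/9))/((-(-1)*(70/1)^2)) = -19650997347/45659732965000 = -0.00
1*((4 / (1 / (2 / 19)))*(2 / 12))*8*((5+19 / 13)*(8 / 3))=9.67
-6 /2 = -3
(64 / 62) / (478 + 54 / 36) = 64 / 29729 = 0.00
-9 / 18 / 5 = -1 / 10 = -0.10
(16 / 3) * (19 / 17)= 304 / 51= 5.96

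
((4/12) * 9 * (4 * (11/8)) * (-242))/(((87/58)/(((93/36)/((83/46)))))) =-949003/249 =-3811.26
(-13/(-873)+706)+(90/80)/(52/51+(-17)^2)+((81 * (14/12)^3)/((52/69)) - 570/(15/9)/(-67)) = 317357950222217/359898398496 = 881.80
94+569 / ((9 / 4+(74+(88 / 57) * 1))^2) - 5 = 89.09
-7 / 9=-0.78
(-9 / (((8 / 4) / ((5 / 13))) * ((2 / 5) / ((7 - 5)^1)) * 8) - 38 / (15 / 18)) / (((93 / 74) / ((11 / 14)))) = -6586481 / 225680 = -29.19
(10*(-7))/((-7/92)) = 920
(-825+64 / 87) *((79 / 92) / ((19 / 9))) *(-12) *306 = 15601875426 / 12673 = 1231111.45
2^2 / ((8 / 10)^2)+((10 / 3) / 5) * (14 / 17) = 1387 / 204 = 6.80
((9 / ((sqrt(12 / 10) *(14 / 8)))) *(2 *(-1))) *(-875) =1500 *sqrt(30) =8215.84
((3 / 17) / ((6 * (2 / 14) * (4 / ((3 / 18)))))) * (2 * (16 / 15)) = 14 / 765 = 0.02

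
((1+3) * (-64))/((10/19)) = -2432/5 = -486.40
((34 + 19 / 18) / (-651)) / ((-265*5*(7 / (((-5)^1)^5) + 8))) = 78875 / 15522002622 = 0.00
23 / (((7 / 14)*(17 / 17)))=46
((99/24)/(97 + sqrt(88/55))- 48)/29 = -6015401/3637528- 11 * sqrt(10)/1818764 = -1.65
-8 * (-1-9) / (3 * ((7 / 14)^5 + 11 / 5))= 12800 / 1071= 11.95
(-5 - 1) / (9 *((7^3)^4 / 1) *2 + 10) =-3 / 124571584814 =-0.00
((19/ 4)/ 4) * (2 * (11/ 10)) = 209/ 80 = 2.61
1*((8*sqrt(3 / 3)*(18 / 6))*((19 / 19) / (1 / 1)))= 24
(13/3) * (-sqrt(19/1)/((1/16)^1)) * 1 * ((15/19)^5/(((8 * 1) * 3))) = -3.86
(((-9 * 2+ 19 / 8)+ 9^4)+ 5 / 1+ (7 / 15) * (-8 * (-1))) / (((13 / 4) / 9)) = 2359479 / 130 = 18149.84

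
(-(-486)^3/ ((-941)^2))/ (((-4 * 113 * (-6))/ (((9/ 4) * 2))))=43046721/ 200118706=0.22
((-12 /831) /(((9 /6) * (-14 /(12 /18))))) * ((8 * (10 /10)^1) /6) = 32 /52353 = 0.00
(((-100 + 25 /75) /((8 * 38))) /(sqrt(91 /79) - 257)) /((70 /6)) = 13 * sqrt(7189) /2413790400 + 263939 /2413790400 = 0.00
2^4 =16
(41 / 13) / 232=41 / 3016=0.01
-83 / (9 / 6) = -166 / 3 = -55.33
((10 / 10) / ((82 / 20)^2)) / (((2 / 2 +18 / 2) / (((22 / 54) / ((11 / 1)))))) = 10 / 45387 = 0.00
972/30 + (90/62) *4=5922/155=38.21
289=289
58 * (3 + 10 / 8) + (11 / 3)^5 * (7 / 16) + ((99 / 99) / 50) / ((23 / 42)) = 1199387323 / 2235600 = 536.49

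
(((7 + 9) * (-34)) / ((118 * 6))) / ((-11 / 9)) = 408 / 649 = 0.63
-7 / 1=-7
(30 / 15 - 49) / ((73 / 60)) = -2820 / 73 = -38.63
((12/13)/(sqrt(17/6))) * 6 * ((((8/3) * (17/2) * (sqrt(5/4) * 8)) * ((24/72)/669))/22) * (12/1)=256 * sqrt(510)/31889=0.18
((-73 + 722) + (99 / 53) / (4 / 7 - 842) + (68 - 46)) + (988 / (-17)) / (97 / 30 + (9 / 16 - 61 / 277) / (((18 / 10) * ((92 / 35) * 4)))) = 63624573350619419 / 97415878522990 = 653.12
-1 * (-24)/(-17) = -24/17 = -1.41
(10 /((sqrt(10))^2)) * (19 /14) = 19 /14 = 1.36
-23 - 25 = -48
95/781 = 0.12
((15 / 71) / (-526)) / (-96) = 5 / 1195072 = 0.00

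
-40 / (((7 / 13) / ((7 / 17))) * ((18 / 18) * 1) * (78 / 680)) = -800 / 3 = -266.67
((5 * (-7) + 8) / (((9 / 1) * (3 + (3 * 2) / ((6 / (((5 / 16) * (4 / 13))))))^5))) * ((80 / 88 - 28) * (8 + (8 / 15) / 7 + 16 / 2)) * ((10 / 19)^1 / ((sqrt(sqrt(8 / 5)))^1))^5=1195323456204800000 * 10^(1 / 4) / 20624722317071126023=0.10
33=33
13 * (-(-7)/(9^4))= 91/6561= 0.01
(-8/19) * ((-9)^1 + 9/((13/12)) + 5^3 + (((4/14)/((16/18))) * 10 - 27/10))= -52.56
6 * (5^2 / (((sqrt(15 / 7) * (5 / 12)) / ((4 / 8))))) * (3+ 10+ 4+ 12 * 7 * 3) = 3228 * sqrt(105) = 33077.16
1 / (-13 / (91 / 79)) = -7 / 79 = -0.09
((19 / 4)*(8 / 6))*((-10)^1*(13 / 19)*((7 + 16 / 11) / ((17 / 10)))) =-40300 / 187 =-215.51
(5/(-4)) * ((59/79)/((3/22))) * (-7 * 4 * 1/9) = 45430/2133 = 21.30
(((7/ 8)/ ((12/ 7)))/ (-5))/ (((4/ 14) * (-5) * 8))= 343/ 38400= 0.01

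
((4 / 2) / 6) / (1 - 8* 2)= -1 / 45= -0.02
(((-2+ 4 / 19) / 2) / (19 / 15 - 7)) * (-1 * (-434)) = 55335 / 817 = 67.73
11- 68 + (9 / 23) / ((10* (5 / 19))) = -65379 / 1150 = -56.85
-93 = -93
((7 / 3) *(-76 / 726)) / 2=-133 / 1089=-0.12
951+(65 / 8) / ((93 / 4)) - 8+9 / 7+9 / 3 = 1233821 / 1302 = 947.64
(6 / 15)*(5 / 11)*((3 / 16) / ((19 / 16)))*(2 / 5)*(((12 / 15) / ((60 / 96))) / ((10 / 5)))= 192 / 26125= 0.01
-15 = -15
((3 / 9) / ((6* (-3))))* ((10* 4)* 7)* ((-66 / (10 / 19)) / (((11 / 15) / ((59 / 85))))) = 31388 / 51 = 615.45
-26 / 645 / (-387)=26 / 249615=0.00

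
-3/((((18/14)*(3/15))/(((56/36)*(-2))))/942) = 34191.11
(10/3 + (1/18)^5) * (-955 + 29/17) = -17012413261/5353776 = -3177.65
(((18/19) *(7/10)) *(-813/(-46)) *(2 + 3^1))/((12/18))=153657/1748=87.90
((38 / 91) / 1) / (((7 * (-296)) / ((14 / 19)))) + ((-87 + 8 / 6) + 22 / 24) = -1141415 / 13468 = -84.75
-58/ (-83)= 58/ 83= 0.70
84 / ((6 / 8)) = 112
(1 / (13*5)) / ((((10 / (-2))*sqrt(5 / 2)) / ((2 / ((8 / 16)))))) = -4*sqrt(10) / 1625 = -0.01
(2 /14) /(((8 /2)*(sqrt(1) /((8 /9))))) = 2 /63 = 0.03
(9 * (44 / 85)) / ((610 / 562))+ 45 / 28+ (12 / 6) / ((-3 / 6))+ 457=333115053 / 725900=458.90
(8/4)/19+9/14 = 199/266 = 0.75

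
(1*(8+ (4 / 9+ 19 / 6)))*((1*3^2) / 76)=11 / 8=1.38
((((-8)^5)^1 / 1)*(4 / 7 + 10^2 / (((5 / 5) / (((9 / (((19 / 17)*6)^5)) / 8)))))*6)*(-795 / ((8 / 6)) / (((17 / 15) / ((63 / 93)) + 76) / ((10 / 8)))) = 66258243139608000 / 60582714233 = 1093682.31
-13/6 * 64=-416/3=-138.67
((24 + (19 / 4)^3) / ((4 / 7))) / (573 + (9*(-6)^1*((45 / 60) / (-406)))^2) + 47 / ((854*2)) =48046592453 / 112226196432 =0.43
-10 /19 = -0.53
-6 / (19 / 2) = -12 / 19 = -0.63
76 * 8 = 608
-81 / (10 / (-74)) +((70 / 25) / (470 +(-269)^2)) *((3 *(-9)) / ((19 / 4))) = 1382404707 / 2306315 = 599.40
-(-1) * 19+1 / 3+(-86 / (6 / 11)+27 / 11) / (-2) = 3199 / 33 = 96.94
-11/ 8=-1.38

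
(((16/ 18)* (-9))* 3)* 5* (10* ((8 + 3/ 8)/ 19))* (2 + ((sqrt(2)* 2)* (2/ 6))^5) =-20100/ 19 - 428800* sqrt(2)/ 1539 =-1451.93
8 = 8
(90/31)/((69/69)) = 90/31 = 2.90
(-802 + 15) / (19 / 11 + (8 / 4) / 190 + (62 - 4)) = -822415 / 62426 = -13.17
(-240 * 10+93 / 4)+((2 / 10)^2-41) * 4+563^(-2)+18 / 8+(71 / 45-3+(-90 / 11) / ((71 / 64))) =-283747932975127 / 111398755050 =-2547.14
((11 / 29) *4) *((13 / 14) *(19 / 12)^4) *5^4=11647439375 / 2104704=5534.00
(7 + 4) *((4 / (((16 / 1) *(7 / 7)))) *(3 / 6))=11 / 8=1.38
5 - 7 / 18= 83 / 18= 4.61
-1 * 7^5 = -16807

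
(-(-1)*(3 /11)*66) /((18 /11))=11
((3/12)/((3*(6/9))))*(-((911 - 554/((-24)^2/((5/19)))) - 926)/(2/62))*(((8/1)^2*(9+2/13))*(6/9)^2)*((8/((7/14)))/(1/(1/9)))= 4926438160/180063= 27359.53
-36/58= -18/29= -0.62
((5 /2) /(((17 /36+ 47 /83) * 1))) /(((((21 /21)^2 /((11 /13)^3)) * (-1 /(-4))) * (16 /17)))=84511845 /13634582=6.20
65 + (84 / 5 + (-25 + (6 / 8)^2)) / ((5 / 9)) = 20501 / 400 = 51.25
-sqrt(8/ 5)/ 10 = -sqrt(10)/ 25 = -0.13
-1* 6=-6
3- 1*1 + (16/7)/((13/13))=30/7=4.29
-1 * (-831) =831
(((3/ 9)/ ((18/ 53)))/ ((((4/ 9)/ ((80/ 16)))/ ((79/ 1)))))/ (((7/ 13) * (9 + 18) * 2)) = 272155/ 9072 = 30.00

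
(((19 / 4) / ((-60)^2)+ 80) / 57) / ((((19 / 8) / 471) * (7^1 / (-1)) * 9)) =-180866983 / 40937400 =-4.42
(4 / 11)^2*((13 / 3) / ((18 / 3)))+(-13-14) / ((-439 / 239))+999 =484665902 / 478071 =1013.79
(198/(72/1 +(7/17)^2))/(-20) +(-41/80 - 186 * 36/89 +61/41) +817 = 904277870267/1217715088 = 742.60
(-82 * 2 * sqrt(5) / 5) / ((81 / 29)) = -4756 * sqrt(5) / 405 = -26.26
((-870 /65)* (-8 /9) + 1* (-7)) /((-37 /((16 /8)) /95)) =-36290 /1443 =-25.15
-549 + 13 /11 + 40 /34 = -102222 /187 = -546.64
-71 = -71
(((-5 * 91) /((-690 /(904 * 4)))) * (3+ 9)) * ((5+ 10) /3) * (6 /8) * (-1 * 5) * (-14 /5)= 34550880 /23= 1502212.17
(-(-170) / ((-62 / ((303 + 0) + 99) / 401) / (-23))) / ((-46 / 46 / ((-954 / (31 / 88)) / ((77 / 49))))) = 16836568791840 / 961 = 17519842655.40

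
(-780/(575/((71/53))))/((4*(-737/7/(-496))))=-2.14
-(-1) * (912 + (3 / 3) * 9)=921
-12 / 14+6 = 36 / 7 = 5.14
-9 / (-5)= 9 / 5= 1.80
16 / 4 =4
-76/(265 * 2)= -38/265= -0.14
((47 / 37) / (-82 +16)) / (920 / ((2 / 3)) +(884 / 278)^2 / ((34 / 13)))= -908087 / 65293409676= -0.00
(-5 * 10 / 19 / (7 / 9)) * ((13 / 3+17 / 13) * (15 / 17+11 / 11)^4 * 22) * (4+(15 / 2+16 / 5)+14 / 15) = -1700161126400 / 20629687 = -82413.33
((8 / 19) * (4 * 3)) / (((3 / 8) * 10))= 128 / 95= 1.35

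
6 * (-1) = -6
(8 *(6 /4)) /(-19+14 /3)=-36 /43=-0.84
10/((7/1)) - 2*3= -32/7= -4.57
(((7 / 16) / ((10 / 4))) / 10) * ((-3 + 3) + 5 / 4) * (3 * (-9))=-189 / 320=-0.59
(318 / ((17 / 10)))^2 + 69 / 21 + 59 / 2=141706251 / 4046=35023.79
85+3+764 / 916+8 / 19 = 388349 / 4351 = 89.26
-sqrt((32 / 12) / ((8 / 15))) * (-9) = 20.12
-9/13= -0.69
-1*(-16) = 16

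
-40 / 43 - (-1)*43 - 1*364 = -321.93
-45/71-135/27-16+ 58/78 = -57845/2769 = -20.89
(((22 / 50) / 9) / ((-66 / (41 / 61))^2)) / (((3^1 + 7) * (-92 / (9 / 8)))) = -1681 / 271126944000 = -0.00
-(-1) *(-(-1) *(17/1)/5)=17/5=3.40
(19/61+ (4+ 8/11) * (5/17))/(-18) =-2157/22814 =-0.09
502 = 502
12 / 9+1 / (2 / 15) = 53 / 6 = 8.83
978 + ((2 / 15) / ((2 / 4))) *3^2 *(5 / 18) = 2936 / 3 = 978.67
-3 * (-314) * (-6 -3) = -8478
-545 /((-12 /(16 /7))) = 2180 /21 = 103.81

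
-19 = -19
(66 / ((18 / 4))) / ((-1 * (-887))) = 44 / 2661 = 0.02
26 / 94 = 0.28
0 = 0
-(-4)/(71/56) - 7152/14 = -252328/497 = -507.70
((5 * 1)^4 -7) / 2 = 309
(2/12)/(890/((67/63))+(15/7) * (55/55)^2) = 469/2360970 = 0.00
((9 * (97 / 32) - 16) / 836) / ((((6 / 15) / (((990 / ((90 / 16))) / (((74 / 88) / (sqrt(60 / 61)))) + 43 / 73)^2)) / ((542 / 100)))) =2435477 * sqrt(915) / 1647610 + 98731116507373369 / 12531748021760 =7923.19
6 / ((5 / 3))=18 / 5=3.60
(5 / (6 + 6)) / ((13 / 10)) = 0.32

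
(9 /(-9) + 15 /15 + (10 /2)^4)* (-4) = -2500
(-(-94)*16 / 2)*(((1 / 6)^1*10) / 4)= 940 / 3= 313.33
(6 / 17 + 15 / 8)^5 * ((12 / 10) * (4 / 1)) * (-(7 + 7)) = -53633042856603 / 14539335680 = -3688.82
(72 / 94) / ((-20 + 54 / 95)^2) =81225 / 40040663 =0.00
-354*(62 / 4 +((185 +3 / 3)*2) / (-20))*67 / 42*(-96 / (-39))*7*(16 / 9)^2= 501936128 / 5265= 95334.50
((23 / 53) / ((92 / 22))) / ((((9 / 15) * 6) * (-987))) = -0.00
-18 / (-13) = 18 / 13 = 1.38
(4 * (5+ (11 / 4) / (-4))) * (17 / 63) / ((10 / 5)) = 391 / 168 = 2.33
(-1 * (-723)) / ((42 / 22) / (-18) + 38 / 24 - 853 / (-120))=954360 / 11333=84.21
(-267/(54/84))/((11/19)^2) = -449806/363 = -1239.13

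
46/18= 23/9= 2.56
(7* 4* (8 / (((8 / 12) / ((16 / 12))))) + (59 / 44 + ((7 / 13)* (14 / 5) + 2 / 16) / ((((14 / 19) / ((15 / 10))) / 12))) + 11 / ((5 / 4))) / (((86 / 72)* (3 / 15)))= 179468379 / 86086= 2084.76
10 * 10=100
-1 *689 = -689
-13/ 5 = -2.60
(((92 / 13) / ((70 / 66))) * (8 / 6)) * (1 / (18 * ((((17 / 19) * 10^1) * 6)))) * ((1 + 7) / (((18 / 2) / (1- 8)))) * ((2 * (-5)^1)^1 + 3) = 538384 / 1342575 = 0.40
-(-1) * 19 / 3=19 / 3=6.33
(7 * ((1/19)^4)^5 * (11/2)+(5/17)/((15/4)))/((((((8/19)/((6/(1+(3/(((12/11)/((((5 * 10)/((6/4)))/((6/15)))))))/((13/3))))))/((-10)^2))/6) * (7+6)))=0.96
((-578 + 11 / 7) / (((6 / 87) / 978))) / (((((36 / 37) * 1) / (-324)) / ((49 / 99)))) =14820066765 / 11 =1347278796.82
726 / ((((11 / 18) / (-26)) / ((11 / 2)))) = -169884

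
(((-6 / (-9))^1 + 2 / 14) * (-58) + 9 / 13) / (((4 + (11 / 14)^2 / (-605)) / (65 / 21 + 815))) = -9463.70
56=56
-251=-251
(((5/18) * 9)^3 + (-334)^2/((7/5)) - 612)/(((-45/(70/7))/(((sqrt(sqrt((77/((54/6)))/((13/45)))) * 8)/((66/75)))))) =-36907025 * 13^(3/4) * 385^(1/4)/3003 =-372714.60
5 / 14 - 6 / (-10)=67 / 70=0.96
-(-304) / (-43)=-7.07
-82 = -82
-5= -5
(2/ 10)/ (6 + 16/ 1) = 1/ 110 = 0.01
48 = 48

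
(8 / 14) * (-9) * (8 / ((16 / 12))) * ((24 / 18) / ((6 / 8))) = -384 / 7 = -54.86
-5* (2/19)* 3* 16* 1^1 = -480/19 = -25.26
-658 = -658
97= 97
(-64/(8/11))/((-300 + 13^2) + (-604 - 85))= 22/205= 0.11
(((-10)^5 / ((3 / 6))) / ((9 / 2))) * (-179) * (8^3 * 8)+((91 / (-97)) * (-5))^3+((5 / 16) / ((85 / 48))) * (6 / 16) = 36402154016631089513 / 1117111752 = 32585955658.83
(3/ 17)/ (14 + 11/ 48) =0.01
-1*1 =-1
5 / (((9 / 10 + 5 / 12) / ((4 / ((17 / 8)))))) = 9600 / 1343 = 7.15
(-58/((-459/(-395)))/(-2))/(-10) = -2291/918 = -2.50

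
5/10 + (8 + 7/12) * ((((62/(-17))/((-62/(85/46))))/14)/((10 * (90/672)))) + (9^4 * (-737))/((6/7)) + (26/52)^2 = -23355253999/4140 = -5641365.70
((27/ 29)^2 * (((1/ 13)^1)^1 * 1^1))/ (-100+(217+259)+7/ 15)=10935/ 61738651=0.00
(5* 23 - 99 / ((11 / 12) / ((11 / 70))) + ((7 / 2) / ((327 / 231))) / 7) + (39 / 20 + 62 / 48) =9304643 / 91560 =101.62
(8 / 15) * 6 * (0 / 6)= 0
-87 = -87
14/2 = 7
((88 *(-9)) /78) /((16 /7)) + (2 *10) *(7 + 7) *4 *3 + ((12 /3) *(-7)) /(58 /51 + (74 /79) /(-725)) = 35920762479 /10784072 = 3330.91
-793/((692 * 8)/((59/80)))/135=-46787/59788800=-0.00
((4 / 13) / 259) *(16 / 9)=64 / 30303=0.00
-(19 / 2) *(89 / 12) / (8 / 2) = -1691 / 96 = -17.61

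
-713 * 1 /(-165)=713 /165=4.32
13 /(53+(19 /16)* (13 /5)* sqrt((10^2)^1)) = 0.15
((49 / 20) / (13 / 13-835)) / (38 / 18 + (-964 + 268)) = 147 / 34722200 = 0.00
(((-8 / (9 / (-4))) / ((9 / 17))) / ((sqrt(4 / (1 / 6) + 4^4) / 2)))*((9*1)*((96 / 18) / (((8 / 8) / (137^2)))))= 81682688*sqrt(70) / 945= 723181.37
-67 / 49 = -1.37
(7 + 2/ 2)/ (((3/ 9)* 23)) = 24/ 23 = 1.04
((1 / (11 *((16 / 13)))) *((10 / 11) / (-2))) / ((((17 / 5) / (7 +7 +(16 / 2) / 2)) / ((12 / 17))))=-8775 / 69938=-0.13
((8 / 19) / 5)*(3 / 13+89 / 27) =9904 / 33345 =0.30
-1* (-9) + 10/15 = 29/3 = 9.67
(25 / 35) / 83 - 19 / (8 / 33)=-364247 / 4648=-78.37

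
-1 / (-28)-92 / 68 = -627 / 476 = -1.32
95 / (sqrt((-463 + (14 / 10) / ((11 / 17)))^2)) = 275 / 1334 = 0.21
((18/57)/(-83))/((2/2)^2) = -0.00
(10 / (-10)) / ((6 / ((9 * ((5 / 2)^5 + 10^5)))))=-9609375 / 64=-150146.48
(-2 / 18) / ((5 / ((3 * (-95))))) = 19 / 3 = 6.33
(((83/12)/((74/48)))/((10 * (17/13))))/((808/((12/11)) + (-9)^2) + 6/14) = 21/50320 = 0.00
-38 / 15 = -2.53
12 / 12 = 1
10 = 10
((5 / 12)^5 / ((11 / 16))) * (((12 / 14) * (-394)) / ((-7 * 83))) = 615625 / 57979152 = 0.01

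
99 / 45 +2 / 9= 109 / 45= 2.42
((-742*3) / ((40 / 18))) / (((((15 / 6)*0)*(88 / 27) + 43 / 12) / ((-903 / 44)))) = 631071 / 110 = 5737.01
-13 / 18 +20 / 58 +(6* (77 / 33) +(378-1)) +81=471.62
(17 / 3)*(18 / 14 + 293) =35020 / 21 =1667.62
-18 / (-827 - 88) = 6 / 305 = 0.02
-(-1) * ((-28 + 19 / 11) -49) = -828 / 11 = -75.27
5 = 5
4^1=4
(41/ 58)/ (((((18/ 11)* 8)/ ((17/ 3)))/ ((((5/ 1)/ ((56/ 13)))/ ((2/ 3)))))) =498355/ 935424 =0.53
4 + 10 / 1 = 14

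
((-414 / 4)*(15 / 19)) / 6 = -1035 / 76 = -13.62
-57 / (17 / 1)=-57 / 17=-3.35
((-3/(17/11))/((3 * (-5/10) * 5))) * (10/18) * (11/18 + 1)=319/1377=0.23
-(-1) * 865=865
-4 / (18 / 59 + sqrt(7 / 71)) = -6.46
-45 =-45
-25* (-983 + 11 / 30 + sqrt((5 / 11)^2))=1620595 / 66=24554.47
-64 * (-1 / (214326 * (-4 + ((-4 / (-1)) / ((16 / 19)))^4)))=8192 / 13855854411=0.00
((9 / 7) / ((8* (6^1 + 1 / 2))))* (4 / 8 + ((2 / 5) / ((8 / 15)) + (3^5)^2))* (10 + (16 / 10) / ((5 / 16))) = 57396843 / 2600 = 22075.71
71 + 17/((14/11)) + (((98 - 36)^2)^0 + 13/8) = 4871/56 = 86.98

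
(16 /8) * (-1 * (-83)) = 166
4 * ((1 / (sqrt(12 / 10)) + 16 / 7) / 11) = 2 * sqrt(30) / 33 + 64 / 77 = 1.16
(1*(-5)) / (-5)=1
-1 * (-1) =1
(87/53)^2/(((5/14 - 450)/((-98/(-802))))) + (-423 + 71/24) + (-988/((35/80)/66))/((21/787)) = -46581137092689615119/8338715714280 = -5586128.45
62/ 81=0.77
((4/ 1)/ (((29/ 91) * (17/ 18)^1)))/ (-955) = -6552/ 470815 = -0.01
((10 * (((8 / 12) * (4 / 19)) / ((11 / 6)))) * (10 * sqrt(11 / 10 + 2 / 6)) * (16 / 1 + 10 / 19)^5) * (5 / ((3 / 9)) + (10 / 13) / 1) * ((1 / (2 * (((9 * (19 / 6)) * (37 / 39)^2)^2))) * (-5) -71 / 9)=-4811756444040881500923827200 * sqrt(1290) / 122895365492479183461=-1406251459.65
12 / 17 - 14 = -226 / 17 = -13.29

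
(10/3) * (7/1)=70/3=23.33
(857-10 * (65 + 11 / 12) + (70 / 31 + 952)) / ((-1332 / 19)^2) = 77358329 / 330005664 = 0.23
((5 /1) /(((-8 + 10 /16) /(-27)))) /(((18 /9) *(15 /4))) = 144 /59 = 2.44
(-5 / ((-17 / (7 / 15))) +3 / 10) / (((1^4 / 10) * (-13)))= -223 / 663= -0.34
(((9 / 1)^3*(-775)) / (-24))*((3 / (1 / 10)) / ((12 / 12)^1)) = 2824875 / 4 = 706218.75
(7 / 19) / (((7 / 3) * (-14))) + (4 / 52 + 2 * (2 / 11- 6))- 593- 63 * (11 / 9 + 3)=-33114769 / 38038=-870.57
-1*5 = -5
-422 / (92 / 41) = -8651 / 46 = -188.07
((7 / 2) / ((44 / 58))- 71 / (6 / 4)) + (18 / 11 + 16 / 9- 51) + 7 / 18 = -1079 / 12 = -89.92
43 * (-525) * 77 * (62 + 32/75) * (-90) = 9766324260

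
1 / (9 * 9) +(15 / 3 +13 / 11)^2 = 374665 / 9801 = 38.23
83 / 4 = 20.75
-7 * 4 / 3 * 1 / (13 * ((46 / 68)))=-952 / 897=-1.06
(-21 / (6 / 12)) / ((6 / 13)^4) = -199927 / 216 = -925.59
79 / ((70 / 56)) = 316 / 5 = 63.20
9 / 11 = 0.82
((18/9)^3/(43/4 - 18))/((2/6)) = -96/29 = -3.31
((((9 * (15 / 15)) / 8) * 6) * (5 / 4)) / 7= 135 / 112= 1.21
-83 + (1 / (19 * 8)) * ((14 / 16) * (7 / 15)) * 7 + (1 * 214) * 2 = 6293143 / 18240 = 345.02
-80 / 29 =-2.76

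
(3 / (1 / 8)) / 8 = 3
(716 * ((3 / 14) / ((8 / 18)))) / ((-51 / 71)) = -114381 / 238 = -480.59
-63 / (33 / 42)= -882 / 11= -80.18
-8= -8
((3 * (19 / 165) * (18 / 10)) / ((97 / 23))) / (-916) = -3933 / 24434300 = -0.00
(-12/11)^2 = 144/121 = 1.19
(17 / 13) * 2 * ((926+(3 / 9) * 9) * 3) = 94758 / 13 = 7289.08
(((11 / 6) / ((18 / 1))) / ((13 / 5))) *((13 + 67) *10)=11000 / 351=31.34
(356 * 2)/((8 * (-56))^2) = 89/25088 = 0.00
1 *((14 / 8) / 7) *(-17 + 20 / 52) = -54 / 13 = -4.15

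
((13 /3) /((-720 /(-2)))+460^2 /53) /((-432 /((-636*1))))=228528689 /38880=5877.80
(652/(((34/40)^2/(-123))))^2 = 1029023746560000/83521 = 12320539104.66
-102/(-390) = 17/65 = 0.26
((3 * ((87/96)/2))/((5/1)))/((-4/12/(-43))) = 11223/320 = 35.07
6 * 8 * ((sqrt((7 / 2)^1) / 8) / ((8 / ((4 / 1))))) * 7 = 21 * sqrt(14) / 2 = 39.29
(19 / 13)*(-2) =-38 / 13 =-2.92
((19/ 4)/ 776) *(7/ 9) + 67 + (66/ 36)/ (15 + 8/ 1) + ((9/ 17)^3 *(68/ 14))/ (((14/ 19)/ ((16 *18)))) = 3173491536275/ 9098839008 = 348.78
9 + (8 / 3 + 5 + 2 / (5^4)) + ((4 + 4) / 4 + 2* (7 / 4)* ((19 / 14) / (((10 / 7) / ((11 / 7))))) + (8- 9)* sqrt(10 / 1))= 20.73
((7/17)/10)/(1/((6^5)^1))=27216/85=320.19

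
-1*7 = -7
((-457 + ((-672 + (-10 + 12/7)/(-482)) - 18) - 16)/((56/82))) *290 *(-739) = 4309775814480/11809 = 364956881.57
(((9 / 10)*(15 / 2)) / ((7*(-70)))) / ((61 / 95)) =-513 / 23912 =-0.02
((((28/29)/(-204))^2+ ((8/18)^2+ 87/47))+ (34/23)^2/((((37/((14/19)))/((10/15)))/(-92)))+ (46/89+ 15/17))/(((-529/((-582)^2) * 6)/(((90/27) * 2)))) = -390224270328414542120/704377630206953127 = -554.00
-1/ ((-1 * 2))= 1/ 2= 0.50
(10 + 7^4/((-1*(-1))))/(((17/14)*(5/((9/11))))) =303786/935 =324.90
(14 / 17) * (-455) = -6370 / 17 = -374.71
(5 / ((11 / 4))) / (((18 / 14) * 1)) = 140 / 99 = 1.41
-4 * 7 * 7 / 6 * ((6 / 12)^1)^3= -49 / 12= -4.08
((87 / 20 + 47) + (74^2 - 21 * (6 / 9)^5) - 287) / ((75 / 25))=8484887 / 4860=1745.86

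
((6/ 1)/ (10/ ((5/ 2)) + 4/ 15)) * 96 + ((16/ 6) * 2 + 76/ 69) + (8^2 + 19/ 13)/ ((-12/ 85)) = -1156237/ 3588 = -322.25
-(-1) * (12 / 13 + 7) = 103 / 13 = 7.92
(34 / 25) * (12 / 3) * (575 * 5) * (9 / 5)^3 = 91212.48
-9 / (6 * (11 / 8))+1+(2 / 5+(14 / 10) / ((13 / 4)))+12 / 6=1959 / 715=2.74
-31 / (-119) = 31 / 119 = 0.26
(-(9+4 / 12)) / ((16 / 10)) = -35 / 6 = -5.83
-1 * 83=-83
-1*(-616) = 616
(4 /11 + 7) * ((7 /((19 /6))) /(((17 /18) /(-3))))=-183708 /3553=-51.71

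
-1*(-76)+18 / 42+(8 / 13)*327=25267 / 91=277.66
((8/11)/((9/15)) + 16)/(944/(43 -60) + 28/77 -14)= -4828/19401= -0.25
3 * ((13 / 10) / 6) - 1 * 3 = -47 / 20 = -2.35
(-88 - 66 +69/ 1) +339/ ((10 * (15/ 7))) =-3459/ 50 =-69.18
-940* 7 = -6580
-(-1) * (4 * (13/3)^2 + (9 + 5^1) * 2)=928/9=103.11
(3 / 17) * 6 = 18 / 17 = 1.06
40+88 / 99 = 368 / 9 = 40.89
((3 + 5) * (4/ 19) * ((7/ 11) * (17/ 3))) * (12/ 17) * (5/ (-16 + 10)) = -2240/ 627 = -3.57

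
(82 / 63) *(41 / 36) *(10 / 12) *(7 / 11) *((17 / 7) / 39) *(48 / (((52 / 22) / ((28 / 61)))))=1143080 / 2505087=0.46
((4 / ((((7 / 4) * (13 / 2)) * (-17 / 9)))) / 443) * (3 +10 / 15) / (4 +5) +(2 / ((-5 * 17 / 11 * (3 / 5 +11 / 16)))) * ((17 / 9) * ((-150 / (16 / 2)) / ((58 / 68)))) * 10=83.47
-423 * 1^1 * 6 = -2538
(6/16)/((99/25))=25/264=0.09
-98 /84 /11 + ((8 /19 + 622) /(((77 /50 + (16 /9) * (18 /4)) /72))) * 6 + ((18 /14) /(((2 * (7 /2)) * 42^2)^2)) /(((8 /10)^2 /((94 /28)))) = 8293482981498699443 /294251676719616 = 28185.00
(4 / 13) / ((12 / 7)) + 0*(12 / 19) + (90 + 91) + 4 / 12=7079 / 39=181.51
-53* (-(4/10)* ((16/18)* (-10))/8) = -212/9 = -23.56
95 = 95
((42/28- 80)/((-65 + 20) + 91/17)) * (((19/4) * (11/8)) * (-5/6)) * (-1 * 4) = 43.11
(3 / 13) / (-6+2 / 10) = -0.04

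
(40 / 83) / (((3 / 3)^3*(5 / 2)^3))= 64 / 2075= 0.03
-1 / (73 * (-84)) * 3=1 / 2044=0.00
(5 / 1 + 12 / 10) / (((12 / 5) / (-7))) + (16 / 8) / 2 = -205 / 12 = -17.08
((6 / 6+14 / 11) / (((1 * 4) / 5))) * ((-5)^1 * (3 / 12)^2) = -0.89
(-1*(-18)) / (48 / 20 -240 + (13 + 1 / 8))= -240 / 2993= -0.08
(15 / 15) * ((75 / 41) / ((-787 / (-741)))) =55575 / 32267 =1.72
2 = 2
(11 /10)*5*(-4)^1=-22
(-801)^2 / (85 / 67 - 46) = -530707 / 37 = -14343.43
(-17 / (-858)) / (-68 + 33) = -17 / 30030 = -0.00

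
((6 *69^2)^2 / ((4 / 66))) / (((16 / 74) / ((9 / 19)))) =2241800934021 / 76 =29497380710.80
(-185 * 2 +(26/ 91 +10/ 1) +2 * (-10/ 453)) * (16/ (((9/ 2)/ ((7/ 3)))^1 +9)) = -36505408/ 69309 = -526.71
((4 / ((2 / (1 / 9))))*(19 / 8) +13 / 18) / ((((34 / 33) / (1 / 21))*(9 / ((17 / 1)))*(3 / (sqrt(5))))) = 55*sqrt(5) / 1512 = 0.08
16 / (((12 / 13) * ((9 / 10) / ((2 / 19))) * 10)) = 104 / 513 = 0.20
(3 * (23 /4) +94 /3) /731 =583 /8772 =0.07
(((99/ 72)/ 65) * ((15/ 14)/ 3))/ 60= 11/ 87360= 0.00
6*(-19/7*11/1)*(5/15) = -418/7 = -59.71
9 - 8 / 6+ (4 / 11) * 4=301 / 33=9.12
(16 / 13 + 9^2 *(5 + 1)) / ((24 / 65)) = 15835 / 12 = 1319.58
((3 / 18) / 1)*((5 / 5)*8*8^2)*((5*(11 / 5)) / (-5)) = -2816 / 15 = -187.73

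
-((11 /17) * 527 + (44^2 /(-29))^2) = -4034877 /841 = -4797.71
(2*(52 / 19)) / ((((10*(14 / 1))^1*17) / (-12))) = -312 / 11305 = -0.03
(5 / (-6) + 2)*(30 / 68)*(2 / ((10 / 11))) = 77 / 68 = 1.13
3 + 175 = 178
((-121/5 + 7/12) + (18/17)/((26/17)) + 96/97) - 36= -4383337/75660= -57.93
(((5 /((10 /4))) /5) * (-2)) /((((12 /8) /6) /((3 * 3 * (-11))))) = 1584 /5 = 316.80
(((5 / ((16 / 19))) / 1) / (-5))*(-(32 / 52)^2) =76 / 169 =0.45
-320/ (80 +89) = -320/ 169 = -1.89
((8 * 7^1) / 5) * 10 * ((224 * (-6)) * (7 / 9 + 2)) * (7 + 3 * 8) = -38886400 / 3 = -12962133.33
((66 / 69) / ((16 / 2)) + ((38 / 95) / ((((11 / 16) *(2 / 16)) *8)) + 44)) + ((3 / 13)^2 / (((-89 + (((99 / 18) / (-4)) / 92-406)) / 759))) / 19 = 198787055719 / 4447427660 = 44.70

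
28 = 28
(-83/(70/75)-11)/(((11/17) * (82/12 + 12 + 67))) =-71349/39655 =-1.80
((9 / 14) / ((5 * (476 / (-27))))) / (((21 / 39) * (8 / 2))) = -3159 / 932960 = -0.00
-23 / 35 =-0.66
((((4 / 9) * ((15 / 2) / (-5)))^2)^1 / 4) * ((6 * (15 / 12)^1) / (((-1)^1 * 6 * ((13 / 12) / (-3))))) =5 / 13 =0.38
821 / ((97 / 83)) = 68143 / 97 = 702.51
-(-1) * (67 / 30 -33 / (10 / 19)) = -907 / 15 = -60.47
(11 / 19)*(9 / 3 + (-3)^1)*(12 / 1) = 0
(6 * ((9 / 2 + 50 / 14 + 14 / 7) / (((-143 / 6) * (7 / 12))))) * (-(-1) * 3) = -91368 / 7007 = -13.04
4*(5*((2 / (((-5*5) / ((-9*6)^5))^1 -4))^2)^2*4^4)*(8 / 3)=9710327383019379275902659152701418373120 / 11379289282411567622050070520894451681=853.33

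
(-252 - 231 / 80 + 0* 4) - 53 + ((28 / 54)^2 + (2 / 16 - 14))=-18749509 / 58320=-321.49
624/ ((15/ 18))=3744/ 5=748.80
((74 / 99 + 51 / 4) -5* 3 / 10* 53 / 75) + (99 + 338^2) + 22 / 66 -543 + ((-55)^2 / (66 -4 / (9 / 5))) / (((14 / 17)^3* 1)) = 444003228808159 / 3898263600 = 113897.69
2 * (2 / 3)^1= 4 / 3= 1.33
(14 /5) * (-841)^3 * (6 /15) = -16655052988 /25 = -666202119.52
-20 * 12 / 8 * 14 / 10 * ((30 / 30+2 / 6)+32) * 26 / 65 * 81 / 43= -45360 / 43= -1054.88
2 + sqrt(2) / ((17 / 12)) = 12*sqrt(2) / 17 + 2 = 3.00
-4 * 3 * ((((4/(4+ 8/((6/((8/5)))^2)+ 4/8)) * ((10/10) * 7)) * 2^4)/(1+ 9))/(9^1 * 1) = -26880/2281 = -11.78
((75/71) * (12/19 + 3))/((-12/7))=-12075/5396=-2.24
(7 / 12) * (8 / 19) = 14 / 57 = 0.25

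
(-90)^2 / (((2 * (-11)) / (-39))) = 157950 / 11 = 14359.09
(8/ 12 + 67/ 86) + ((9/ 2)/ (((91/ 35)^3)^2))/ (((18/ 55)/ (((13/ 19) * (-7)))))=4486691357/ 3640156572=1.23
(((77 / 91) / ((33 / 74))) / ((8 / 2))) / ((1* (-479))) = -37 / 37362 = -0.00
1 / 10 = 0.10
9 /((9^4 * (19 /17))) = 0.00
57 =57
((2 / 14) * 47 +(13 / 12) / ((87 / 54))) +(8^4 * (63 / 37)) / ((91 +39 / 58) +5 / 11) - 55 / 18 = 317996246885 / 3973266423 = 80.03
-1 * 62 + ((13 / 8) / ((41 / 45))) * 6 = -8413 / 164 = -51.30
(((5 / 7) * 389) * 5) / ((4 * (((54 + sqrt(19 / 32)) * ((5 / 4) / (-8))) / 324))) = -8711608320 / 653051 + 20165760 * sqrt(38) / 653051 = -13149.51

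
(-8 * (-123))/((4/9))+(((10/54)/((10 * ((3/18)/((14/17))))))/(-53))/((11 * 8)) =789946337/356796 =2214.00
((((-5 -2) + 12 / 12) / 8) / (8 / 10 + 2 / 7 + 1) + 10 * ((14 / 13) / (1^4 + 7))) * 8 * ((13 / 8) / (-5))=-749 / 292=-2.57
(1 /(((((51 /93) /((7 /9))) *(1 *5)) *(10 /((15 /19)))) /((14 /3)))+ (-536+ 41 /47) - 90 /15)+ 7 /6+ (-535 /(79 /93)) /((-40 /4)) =-476.88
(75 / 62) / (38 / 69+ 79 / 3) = 1035 / 23002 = 0.04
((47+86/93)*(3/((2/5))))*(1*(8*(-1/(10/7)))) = -62398/31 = -2012.84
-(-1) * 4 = 4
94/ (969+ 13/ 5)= 235/ 2429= 0.10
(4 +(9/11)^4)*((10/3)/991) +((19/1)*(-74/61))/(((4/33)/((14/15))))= -2355998918533/13275946365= -177.46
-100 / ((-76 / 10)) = 250 / 19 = 13.16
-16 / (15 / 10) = -32 / 3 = -10.67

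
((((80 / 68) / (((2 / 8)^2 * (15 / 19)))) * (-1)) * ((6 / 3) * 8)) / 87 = -19456 / 4437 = -4.38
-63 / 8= -7.88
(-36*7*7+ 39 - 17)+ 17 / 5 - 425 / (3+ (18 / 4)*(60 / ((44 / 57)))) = -67513123 / 38805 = -1739.80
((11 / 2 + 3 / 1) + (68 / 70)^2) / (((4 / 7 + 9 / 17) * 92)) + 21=88975529 / 4218200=21.09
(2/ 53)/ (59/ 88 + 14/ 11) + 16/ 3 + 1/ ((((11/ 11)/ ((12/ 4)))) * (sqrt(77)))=3 * sqrt(77)/ 77 + 48512/ 9063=5.69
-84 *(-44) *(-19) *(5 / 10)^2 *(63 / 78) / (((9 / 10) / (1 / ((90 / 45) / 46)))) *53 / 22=-11348890 / 13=-872991.54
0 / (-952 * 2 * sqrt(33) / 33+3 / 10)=0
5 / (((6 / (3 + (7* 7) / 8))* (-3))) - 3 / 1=-797 / 144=-5.53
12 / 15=4 / 5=0.80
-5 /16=-0.31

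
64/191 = 0.34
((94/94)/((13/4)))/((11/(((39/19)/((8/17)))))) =51/418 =0.12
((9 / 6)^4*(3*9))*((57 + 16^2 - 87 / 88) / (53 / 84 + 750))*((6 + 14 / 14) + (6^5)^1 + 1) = 1226970162747 / 2774332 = 442257.87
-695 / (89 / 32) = -22240 / 89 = -249.89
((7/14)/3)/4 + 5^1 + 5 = 241/24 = 10.04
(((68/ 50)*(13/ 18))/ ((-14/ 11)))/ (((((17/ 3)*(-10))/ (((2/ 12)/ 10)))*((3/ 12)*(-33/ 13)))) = -0.00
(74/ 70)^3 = 50653/ 42875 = 1.18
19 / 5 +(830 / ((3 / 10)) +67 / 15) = 41624 / 15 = 2774.93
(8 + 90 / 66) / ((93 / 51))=1751 / 341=5.13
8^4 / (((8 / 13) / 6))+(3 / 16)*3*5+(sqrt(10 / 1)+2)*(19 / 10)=19*sqrt(10) / 10+3195409 / 80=39948.62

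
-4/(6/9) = -6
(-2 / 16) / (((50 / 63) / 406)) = -12789 / 200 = -63.94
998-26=972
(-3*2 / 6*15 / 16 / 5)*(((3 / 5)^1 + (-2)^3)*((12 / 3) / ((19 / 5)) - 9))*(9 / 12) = -50283 / 6080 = -8.27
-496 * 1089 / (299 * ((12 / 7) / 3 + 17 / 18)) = -68058144 / 57109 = -1191.72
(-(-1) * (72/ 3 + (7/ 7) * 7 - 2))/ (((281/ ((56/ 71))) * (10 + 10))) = 406/ 99755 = 0.00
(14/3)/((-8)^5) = -7/49152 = -0.00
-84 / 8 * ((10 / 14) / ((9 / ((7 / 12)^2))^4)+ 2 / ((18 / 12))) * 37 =-974224354529657 / 1880739938304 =-518.00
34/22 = 17/11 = 1.55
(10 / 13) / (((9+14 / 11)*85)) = 22 / 24973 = 0.00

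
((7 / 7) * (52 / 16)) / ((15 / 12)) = 13 / 5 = 2.60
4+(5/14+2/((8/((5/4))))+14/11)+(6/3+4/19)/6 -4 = 54091/23408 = 2.31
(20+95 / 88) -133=-9849 / 88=-111.92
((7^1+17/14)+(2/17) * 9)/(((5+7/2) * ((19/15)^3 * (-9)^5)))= -275875/30346280559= -0.00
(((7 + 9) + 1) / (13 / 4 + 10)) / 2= 34 / 53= 0.64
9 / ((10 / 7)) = 63 / 10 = 6.30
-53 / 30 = -1.77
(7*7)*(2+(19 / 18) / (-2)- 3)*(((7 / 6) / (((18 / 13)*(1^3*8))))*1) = -245245 / 31104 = -7.88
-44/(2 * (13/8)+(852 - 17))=-176/3353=-0.05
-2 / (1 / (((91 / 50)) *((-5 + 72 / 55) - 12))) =78533 / 1375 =57.11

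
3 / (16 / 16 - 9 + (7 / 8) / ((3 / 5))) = -72 / 157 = -0.46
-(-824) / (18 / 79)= 32548 / 9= 3616.44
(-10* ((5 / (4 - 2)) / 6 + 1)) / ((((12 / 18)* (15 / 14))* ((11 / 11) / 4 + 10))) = -238 / 123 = -1.93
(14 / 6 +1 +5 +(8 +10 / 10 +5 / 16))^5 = 435930295269007 / 254803968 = 1710845.79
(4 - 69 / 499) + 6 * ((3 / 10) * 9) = 50054 / 2495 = 20.06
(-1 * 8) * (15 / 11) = -120 / 11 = -10.91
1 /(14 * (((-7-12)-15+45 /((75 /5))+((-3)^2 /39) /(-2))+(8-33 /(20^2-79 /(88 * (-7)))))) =-3204227 /1040636849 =-0.00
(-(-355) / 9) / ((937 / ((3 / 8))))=355 / 22488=0.02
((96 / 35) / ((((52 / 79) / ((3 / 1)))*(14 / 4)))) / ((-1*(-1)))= 11376 / 3185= 3.57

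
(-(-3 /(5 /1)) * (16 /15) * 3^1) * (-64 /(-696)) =128 /725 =0.18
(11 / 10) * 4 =22 / 5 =4.40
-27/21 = -9/7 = -1.29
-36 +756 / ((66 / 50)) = 5904 / 11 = 536.73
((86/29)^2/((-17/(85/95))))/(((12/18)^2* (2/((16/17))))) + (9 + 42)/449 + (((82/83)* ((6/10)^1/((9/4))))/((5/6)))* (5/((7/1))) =-53388756703/354316188835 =-0.15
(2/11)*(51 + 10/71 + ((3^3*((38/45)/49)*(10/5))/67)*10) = 23905898/2564023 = 9.32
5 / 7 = 0.71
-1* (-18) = 18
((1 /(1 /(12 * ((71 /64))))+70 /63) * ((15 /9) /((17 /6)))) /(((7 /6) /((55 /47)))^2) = 31414625 /3680194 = 8.54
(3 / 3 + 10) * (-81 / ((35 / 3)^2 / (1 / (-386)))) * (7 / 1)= 8019 / 67550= 0.12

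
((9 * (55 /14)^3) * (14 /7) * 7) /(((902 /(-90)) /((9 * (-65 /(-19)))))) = -23469.98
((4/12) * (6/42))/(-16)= -1/336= -0.00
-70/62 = -35/31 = -1.13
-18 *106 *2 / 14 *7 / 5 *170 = -64872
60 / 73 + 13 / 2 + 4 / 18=9913 / 1314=7.54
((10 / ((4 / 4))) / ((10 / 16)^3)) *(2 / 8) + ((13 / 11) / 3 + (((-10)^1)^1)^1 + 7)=6298 / 825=7.63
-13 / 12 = -1.08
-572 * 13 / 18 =-3718 / 9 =-413.11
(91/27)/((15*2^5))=0.01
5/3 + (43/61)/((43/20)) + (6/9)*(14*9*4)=61853/183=337.99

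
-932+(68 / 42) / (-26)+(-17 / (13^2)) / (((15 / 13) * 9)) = -880808 / 945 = -932.07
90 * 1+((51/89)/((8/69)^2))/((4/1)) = 2293371/22784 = 100.66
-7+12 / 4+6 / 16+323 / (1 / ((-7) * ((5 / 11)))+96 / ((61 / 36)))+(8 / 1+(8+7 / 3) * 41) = 65909443 / 151944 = 433.77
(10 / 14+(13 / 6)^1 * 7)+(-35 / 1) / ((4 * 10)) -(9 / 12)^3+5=26321 / 1344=19.58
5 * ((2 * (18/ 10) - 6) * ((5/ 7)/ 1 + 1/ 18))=-194/ 21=-9.24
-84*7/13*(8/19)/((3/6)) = -9408/247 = -38.09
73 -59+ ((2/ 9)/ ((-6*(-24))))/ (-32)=290303/ 20736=14.00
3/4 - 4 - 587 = -2361/4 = -590.25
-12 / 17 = -0.71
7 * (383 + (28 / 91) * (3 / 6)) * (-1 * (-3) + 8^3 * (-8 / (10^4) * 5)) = 4149173 / 1625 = 2553.34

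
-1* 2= -2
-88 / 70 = -44 / 35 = -1.26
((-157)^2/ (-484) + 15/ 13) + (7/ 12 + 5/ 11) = -229985/ 4719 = -48.74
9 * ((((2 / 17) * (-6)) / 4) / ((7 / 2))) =-54 / 119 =-0.45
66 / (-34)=-33 / 17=-1.94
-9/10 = -0.90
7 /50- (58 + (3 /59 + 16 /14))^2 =-29881596467 /8528450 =-3503.75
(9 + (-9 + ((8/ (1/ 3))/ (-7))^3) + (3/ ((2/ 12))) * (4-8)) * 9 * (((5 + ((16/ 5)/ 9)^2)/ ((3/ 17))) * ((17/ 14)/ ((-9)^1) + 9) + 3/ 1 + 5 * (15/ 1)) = -15703314436/ 46305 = -339127.84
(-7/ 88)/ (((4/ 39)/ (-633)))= 172809/ 352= 490.93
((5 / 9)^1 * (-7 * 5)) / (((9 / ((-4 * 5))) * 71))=3500 / 5751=0.61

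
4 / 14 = 2 / 7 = 0.29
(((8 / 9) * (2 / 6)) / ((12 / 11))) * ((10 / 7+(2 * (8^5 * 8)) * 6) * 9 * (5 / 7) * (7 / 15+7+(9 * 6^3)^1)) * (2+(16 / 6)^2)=1162808867268928 / 11907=97657585224.57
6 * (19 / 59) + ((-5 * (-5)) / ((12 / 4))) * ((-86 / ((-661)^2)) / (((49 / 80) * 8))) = 7320653618 / 3789415833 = 1.93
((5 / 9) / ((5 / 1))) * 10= 10 / 9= 1.11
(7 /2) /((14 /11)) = 11 /4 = 2.75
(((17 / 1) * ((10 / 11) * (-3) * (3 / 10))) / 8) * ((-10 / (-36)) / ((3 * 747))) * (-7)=595 / 394416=0.00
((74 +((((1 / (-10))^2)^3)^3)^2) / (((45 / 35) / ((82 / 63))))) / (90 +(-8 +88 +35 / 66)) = 11124666666666666666666666666666666666817 / 25323750000000000000000000000000000000000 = 0.44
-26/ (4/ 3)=-39/ 2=-19.50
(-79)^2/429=6241/429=14.55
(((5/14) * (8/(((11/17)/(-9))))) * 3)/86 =-4590/3311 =-1.39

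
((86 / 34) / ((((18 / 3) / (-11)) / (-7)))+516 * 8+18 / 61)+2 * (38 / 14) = 181453997 / 43554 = 4166.18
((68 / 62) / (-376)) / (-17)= 1 / 5828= 0.00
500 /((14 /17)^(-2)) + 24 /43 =339.66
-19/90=-0.21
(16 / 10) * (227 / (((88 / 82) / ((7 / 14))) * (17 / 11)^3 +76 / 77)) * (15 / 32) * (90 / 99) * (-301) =-3235625085 / 618808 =-5228.80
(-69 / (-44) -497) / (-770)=21799 / 33880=0.64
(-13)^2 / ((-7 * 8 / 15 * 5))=-507 / 56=-9.05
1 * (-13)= -13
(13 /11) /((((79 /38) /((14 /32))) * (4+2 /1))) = 1729 /41712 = 0.04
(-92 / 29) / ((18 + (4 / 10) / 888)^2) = -453412800 / 46309564109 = -0.01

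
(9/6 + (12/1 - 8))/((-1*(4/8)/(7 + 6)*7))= -143/7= -20.43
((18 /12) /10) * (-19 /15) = -0.19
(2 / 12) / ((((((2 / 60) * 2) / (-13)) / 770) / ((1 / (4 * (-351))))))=1925 / 108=17.82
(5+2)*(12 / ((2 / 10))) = 420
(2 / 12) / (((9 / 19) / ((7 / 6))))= 133 / 324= 0.41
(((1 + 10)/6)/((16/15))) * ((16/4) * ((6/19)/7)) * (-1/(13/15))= -0.36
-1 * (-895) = 895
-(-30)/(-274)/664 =-15/90968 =-0.00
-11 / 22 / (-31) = 1 / 62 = 0.02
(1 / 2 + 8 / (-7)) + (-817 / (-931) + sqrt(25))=513 / 98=5.23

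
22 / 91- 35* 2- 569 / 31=-248567 / 2821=-88.11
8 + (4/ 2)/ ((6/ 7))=31/ 3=10.33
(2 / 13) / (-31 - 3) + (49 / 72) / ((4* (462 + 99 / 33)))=-123091 / 29596320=-0.00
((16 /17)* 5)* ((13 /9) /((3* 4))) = 0.57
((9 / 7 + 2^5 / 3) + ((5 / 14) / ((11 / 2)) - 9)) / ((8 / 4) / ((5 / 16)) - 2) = 3485 / 5082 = 0.69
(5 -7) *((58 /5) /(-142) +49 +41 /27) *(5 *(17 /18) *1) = -8218429 /17253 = -476.35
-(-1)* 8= 8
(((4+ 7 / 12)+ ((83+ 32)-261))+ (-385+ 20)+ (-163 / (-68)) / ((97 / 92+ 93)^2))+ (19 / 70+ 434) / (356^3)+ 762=3082368971255121102901 / 12060119676211582080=255.58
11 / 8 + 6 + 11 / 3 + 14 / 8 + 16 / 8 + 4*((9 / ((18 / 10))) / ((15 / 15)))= 835 / 24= 34.79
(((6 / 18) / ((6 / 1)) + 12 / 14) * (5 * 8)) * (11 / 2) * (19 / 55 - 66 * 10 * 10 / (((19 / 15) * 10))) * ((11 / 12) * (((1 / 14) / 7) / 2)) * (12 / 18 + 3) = -7571694185 / 4223016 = -1792.96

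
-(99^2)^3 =-941480149401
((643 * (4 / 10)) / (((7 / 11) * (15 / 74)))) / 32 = 261701 / 4200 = 62.31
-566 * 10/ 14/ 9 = -2830/ 63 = -44.92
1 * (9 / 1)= 9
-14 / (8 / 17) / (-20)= 119 / 80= 1.49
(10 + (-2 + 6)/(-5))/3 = 46/15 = 3.07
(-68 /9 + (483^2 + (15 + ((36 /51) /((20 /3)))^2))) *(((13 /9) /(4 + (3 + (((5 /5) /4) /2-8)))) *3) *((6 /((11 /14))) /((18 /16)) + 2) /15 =-91506055438928 /135186975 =-676885.15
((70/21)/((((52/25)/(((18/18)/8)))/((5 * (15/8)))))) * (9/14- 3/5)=1875/23296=0.08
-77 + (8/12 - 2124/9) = -937/3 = -312.33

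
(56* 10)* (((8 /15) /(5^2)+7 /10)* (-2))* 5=-60592 /15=-4039.47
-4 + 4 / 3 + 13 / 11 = -49 / 33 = -1.48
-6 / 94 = -3 / 47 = -0.06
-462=-462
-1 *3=-3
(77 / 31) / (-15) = -77 / 465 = -0.17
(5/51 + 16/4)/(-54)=-209/2754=-0.08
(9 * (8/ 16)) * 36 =162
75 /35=15 /7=2.14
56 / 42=1.33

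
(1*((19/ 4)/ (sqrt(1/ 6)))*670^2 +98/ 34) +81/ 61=4366/ 1037 +2132275*sqrt(6)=5222989.95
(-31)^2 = 961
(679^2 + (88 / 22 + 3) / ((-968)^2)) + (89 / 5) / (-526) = 568088482120597 / 1232186560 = 461040.97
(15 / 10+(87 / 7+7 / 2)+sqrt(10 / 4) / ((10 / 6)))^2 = 366* sqrt(10) / 35+149281 / 490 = 337.72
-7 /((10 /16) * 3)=-56 /15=-3.73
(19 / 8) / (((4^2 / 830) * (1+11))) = 7885 / 768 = 10.27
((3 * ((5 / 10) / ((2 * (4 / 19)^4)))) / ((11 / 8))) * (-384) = -1172889 / 11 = -106626.27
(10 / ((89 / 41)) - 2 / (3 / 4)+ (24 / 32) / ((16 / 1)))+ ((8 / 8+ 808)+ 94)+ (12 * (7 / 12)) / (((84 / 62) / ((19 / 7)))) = 36642797 / 39872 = 919.01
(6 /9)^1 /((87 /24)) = 16 /87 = 0.18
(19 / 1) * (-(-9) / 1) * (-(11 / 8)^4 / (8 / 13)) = -32546943 / 32768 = -993.25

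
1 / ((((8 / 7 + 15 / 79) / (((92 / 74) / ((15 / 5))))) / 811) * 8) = 10315109 / 327228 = 31.52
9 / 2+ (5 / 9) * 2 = 101 / 18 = 5.61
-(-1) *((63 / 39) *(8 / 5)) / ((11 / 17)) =2856 / 715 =3.99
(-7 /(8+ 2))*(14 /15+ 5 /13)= -0.92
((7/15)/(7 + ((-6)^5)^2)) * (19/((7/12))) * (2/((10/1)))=76/1511654575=0.00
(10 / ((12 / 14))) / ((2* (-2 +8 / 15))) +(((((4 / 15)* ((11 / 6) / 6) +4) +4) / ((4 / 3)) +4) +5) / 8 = -33179 / 15840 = -2.09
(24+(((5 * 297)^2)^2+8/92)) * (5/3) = 8105028834415.14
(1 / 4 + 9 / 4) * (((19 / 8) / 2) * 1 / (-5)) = -19 / 32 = -0.59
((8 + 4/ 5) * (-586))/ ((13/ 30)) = -154704/ 13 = -11900.31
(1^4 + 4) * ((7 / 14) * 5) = 25 / 2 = 12.50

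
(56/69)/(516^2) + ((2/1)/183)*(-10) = -15309293/140083938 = -0.11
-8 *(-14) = 112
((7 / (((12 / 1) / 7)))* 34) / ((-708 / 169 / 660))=-7742735 / 354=-21872.13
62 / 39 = 1.59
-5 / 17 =-0.29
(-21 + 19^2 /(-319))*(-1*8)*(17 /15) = 192032 /957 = 200.66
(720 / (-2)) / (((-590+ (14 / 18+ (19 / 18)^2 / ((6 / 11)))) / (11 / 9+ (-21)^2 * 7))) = 2161261440 / 1141477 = 1893.39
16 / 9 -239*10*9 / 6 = -32249 / 9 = -3583.22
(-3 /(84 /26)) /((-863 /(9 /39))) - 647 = -7817051 /12082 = -647.00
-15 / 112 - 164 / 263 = -22313 / 29456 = -0.76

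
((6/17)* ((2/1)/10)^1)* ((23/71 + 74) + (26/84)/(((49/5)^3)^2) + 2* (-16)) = 349381774412017/116945035561249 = 2.99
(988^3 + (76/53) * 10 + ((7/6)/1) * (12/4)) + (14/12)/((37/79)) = 5673743409781/5883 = 964430292.33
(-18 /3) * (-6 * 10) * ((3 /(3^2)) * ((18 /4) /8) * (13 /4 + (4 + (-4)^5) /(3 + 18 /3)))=-7430.62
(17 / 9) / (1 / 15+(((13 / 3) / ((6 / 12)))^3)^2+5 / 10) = 13770 / 3089161891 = 0.00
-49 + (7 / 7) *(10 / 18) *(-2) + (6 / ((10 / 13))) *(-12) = -6467 / 45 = -143.71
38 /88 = 19 /44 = 0.43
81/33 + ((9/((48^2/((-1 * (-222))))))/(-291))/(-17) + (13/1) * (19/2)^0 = 35882647/2321792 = 15.45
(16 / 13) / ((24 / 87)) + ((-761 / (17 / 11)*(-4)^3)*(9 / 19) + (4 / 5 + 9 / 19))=313530651 / 20995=14933.59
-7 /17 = -0.41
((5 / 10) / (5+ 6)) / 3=1 / 66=0.02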